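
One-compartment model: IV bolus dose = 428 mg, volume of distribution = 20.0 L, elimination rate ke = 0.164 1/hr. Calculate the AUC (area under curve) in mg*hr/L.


C0 = Dose/Vd = 428/20.0 = 21.4 mg/L
AUC = C0/ke = 21.4/0.164
AUC = 130.5 mg*hr/L


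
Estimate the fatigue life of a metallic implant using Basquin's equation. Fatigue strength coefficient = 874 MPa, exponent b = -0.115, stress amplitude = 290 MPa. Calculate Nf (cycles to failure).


sigma_a = sigma_f' * (2Nf)^b
2Nf = (sigma_a/sigma_f')^(1/b)
2Nf = (290/874)^(1/-0.115)
2Nf = 14662.357
Nf = 7331


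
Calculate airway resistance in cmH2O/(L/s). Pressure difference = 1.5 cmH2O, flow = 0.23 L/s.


R = dP / flow
R = 1.5 / 0.23
R = 6.522 cmH2O/(L/s)


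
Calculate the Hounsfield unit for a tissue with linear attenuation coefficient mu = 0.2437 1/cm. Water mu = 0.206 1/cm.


HU = ((mu_tissue - mu_water) / mu_water) * 1000
HU = ((0.2437 - 0.206) / 0.206) * 1000
HU = 183


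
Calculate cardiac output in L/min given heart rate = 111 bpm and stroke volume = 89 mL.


CO = HR * SV
CO = 111 * 89 / 1000
CO = 9.879 L/min


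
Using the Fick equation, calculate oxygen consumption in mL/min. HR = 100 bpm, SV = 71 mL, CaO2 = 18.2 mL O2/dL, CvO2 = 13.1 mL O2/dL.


CO = HR*SV = 100*71/1000 = 7.1 L/min
a-v O2 diff = 18.2 - 13.1 = 5.1 mL/dL
VO2 = CO * (CaO2-CvO2) * 10 dL/L
VO2 = 7.1 * 5.1 * 10
VO2 = 362.1 mL/min


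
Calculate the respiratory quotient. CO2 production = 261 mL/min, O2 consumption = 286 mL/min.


RQ = VCO2 / VO2
RQ = 261 / 286
RQ = 0.9126


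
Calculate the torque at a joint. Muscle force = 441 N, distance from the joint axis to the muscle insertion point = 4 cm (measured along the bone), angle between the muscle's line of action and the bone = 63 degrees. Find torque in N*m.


Torque = F * d * sin(theta)   (moment arm = d*sin(theta))
d = 4 cm = 0.04 m
Torque = 441 * 0.04 * sin(63)
Torque = 15.72 N*m


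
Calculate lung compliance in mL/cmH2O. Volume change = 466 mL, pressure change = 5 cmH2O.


C = dV / dP
C = 466 / 5
C = 93.2 mL/cmH2O


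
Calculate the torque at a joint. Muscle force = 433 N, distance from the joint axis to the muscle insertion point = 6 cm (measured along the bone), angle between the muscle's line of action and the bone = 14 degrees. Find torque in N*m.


Torque = F * d * sin(theta)   (moment arm = d*sin(theta))
d = 6 cm = 0.06 m
Torque = 433 * 0.06 * sin(14)
Torque = 6.285 N*m


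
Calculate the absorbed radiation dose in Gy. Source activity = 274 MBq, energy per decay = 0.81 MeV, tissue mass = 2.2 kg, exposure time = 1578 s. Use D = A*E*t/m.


A = 274 MBq = 2.7400e+08 Bq
E = 0.81 MeV = 1.29762e-13 J
D = A*E*t/m = 2.7400e+08*1.29762e-13*1578/2.2
D = 0.0255 Gy


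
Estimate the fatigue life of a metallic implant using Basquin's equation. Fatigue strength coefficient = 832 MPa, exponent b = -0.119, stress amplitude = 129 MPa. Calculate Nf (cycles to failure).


sigma_a = sigma_f' * (2Nf)^b
2Nf = (sigma_a/sigma_f')^(1/b)
2Nf = (129/832)^(1/-0.119)
2Nf = 6350435.3
Nf = 3.1752e+06


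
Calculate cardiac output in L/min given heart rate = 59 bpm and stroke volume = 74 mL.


CO = HR * SV
CO = 59 * 74 / 1000
CO = 4.366 L/min


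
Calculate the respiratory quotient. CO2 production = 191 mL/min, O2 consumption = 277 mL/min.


RQ = VCO2 / VO2
RQ = 191 / 277
RQ = 0.6895


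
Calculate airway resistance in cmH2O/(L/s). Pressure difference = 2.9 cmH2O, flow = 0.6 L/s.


R = dP / flow
R = 2.9 / 0.6
R = 4.833 cmH2O/(L/s)


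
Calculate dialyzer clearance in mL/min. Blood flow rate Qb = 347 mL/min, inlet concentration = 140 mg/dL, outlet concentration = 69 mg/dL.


K = Qb * (Cb_in - Cb_out) / Cb_in
K = 347 * (140 - 69) / 140
K = 176 mL/min


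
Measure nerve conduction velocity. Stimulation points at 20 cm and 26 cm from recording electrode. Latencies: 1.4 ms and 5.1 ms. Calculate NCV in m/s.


Distance = (26 - 20) / 100 = 0.06 m
dt = (5.1 - 1.4) / 1000 = 0.0037 s
NCV = dist / dt = 16.22 m/s


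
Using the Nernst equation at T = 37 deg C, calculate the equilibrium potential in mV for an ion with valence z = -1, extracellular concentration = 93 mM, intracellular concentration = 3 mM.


E = (RT/(zF)) * ln(C_out/C_in)
T = 37 + 273.15 = 310.15 K
E = (8.314 * 310.15 / (-1 * 96485)) * ln(93/3)
E = -91.77 mV


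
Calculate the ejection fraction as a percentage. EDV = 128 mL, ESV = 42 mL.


SV = EDV - ESV = 128 - 42 = 86 mL
EF = SV/EDV * 100 = 86/128 * 100
EF = 67.19%


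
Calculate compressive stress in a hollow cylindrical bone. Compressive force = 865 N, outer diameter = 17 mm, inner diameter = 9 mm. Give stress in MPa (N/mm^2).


A = pi*(r_o^2 - r_i^2)
r_o = 8.5 mm, r_i = 4.5 mm
A = 163.363 mm^2
sigma = F/A = 865 / 163.363
sigma = 5.295 MPa


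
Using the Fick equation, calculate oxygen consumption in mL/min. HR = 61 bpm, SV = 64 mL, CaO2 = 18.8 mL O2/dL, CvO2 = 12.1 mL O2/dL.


CO = HR*SV = 61*64/1000 = 3.904 L/min
a-v O2 diff = 18.8 - 12.1 = 6.7 mL/dL
VO2 = CO * (CaO2-CvO2) * 10 dL/L
VO2 = 3.904 * 6.7 * 10
VO2 = 261.6 mL/min


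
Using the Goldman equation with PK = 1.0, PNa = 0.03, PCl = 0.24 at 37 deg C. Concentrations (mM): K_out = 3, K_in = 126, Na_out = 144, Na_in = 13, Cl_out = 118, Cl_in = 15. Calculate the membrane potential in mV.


Vm = (RT/F)*ln((PK*Ko + PNa*Nao + PCl*Cli)/(PK*Ki + PNa*Nai + PCl*Clo))
Numer = 10.92, Denom = 154.71
Vm = -70.85 mV


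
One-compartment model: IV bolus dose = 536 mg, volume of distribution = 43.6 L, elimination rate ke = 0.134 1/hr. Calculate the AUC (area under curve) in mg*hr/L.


C0 = Dose/Vd = 536/43.6 = 12.2936 mg/L
AUC = C0/ke = 12.2936/0.134
AUC = 91.74 mg*hr/L


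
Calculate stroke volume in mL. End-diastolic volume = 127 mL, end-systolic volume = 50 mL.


SV = EDV - ESV
SV = 127 - 50
SV = 77 mL


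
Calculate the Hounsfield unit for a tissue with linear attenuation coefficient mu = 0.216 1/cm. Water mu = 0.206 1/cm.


HU = ((mu_tissue - mu_water) / mu_water) * 1000
HU = ((0.216 - 0.206) / 0.206) * 1000
HU = 48.54


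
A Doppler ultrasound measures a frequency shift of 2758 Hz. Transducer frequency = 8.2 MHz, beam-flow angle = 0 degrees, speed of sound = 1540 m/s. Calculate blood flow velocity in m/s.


v = fd * c / (2 * f0 * cos(theta))
v = 2758 * 1540 / (2 * 8.2000e+06 * cos(0))
v = 0.259 m/s


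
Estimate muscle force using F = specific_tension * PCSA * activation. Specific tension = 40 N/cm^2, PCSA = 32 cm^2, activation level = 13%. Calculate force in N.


F = sigma * PCSA * activation
F = 40 * 32 * 0.13
F = 166.4 N


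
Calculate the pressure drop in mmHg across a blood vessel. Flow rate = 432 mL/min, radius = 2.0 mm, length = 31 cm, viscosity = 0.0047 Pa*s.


dP = 8*mu*L*Q / (pi*r^4)
Q = 432 mL/min = 7.2e-06 m^3/s
dP = 1669.6 Pa = 1669.6 / 133.322 mmHg = 12.52 mmHg


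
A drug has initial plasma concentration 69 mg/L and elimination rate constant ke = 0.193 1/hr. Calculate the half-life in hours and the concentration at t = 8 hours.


t_half = ln(2) / ke = 0.693147 / 0.193 = 3.591 hr
C(t) = C0 * exp(-ke*t) = 69 * exp(-0.193*8)
C(8) = 14.73 mg/L


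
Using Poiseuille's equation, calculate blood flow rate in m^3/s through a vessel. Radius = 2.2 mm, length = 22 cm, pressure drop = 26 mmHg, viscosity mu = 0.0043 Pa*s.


Q = pi*r^4*dP / (8*mu*L)
r = 0.0022 m, L = 0.22 m
dP = 26 mmHg = 3466.372 Pa
Q = 3.3708e-05 m^3/s


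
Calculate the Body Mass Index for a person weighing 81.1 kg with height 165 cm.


BMI = weight / height^2
height = 165 cm = 1.65 m
BMI = 81.1 / 1.65^2
BMI = 29.79 kg/m^2


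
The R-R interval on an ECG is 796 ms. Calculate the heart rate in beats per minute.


HR = 60 / RR_interval(s)
RR = 796 ms = 0.796 s
HR = 60 / 0.796 = 75.38 bpm


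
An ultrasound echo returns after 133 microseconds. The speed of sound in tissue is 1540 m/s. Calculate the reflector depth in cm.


depth = c * t / 2
t = 133 us = 1.3300e-04 s
depth = 1540 * 1.3300e-04 / 2
depth = 0.10241 m = 10.241 cm


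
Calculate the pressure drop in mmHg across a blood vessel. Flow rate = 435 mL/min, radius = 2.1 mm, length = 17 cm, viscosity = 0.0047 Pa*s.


dP = 8*mu*L*Q / (pi*r^4)
Q = 435 mL/min = 7.25e-06 m^3/s
dP = 758.486 Pa = 758.486 / 133.322 mmHg = 5.689 mmHg


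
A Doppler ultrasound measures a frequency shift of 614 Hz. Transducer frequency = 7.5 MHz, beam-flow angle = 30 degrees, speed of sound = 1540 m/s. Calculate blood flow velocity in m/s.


v = fd * c / (2 * f0 * cos(theta))
v = 614 * 1540 / (2 * 7.5000e+06 * cos(30))
v = 0.07279 m/s


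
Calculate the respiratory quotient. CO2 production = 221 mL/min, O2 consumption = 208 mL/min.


RQ = VCO2 / VO2
RQ = 221 / 208
RQ = 1.062


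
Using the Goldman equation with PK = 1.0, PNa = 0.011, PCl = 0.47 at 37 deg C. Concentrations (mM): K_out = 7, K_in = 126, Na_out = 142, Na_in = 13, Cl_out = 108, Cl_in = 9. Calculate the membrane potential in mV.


Vm = (RT/F)*ln((PK*Ko + PNa*Nao + PCl*Cli)/(PK*Ki + PNa*Nai + PCl*Clo))
Numer = 12.792, Denom = 176.903
Vm = -70.2 mV


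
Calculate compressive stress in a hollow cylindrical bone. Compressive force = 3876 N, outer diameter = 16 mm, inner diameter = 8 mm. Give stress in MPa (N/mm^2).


A = pi*(r_o^2 - r_i^2)
r_o = 8 mm, r_i = 4 mm
A = 150.796 mm^2
sigma = F/A = 3876 / 150.796
sigma = 25.7 MPa


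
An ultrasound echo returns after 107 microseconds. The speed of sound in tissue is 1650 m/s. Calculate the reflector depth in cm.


depth = c * t / 2
t = 107 us = 1.0700e-04 s
depth = 1650 * 1.0700e-04 / 2
depth = 0.088275 m = 8.8275 cm


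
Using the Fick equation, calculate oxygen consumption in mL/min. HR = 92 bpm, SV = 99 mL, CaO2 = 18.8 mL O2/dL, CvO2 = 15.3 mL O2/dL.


CO = HR*SV = 92*99/1000 = 9.108 L/min
a-v O2 diff = 18.8 - 15.3 = 3.5 mL/dL
VO2 = CO * (CaO2-CvO2) * 10 dL/L
VO2 = 9.108 * 3.5 * 10
VO2 = 318.8 mL/min


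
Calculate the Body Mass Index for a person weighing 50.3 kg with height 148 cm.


BMI = weight / height^2
height = 148 cm = 1.48 m
BMI = 50.3 / 1.48^2
BMI = 22.96 kg/m^2


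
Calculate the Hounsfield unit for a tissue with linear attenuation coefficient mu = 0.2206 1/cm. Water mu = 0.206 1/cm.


HU = ((mu_tissue - mu_water) / mu_water) * 1000
HU = ((0.2206 - 0.206) / 0.206) * 1000
HU = 70.87


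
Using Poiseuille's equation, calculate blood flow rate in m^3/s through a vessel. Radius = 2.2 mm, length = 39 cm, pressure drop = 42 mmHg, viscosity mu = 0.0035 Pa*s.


Q = pi*r^4*dP / (8*mu*L)
r = 0.0022 m, L = 0.39 m
dP = 42 mmHg = 5599.524 Pa
Q = 3.7737e-05 m^3/s


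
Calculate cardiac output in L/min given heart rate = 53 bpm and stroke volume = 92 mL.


CO = HR * SV
CO = 53 * 92 / 1000
CO = 4.876 L/min


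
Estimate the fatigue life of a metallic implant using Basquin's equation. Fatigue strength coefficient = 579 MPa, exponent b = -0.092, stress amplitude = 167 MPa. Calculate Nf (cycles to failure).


sigma_a = sigma_f' * (2Nf)^b
2Nf = (sigma_a/sigma_f')^(1/b)
2Nf = (167/579)^(1/-0.092)
2Nf = 739866.19
Nf = 3.699e+05


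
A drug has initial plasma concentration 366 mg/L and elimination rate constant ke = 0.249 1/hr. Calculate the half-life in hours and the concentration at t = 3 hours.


t_half = ln(2) / ke = 0.693147 / 0.249 = 2.784 hr
C(t) = C0 * exp(-ke*t) = 366 * exp(-0.249*3)
C(3) = 173.4 mg/L


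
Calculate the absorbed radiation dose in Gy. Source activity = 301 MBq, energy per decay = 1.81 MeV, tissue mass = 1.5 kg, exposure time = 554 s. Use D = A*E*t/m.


A = 301 MBq = 3.0100e+08 Bq
E = 1.81 MeV = 2.89962e-13 J
D = A*E*t/m = 3.0100e+08*2.89962e-13*554/1.5
D = 0.03223 Gy


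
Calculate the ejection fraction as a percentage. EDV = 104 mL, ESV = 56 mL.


SV = EDV - ESV = 104 - 56 = 48 mL
EF = SV/EDV * 100 = 48/104 * 100
EF = 46.15%


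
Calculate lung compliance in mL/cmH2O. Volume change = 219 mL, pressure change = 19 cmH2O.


C = dV / dP
C = 219 / 19
C = 11.53 mL/cmH2O


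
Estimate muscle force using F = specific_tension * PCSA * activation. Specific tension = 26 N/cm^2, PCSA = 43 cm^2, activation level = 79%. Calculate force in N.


F = sigma * PCSA * activation
F = 26 * 43 * 0.79
F = 883.2 N


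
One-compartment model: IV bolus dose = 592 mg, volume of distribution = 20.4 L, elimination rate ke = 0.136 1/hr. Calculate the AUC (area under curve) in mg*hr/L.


C0 = Dose/Vd = 592/20.4 = 29.0196 mg/L
AUC = C0/ke = 29.0196/0.136
AUC = 213.4 mg*hr/L


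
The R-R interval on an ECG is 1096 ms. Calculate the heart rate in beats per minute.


HR = 60 / RR_interval(s)
RR = 1096 ms = 1.096 s
HR = 60 / 1.096 = 54.74 bpm


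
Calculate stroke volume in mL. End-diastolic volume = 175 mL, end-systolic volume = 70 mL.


SV = EDV - ESV
SV = 175 - 70
SV = 105 mL


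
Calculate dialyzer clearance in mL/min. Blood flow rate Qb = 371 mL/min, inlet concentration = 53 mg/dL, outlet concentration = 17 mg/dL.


K = Qb * (Cb_in - Cb_out) / Cb_in
K = 371 * (53 - 17) / 53
K = 252 mL/min


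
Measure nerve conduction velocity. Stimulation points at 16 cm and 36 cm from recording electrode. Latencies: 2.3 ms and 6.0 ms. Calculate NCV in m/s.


Distance = (36 - 16) / 100 = 0.2 m
dt = (6.0 - 2.3) / 1000 = 0.0037 s
NCV = dist / dt = 54.05 m/s


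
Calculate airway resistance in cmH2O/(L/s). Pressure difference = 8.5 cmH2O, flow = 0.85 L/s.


R = dP / flow
R = 8.5 / 0.85
R = 10 cmH2O/(L/s)


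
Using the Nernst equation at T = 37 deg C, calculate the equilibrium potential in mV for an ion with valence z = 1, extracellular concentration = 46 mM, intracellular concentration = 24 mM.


E = (RT/(zF)) * ln(C_out/C_in)
T = 37 + 273.15 = 310.15 K
E = (8.314 * 310.15 / (1 * 96485)) * ln(46/24)
E = 17.39 mV


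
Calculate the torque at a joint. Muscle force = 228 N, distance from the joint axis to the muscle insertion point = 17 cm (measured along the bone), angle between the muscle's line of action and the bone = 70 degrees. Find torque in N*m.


Torque = F * d * sin(theta)   (moment arm = d*sin(theta))
d = 17 cm = 0.17 m
Torque = 228 * 0.17 * sin(70)
Torque = 36.42 N*m


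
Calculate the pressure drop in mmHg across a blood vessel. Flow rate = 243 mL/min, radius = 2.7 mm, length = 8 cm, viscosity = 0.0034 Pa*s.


dP = 8*mu*L*Q / (pi*r^4)
Q = 243 mL/min = 4.05e-06 m^3/s
dP = 52.7848 Pa = 52.7848 / 133.322 mmHg = 0.3959 mmHg


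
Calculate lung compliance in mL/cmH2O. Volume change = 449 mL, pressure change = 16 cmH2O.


C = dV / dP
C = 449 / 16
C = 28.06 mL/cmH2O


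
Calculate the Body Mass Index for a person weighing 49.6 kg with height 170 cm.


BMI = weight / height^2
height = 170 cm = 1.7 m
BMI = 49.6 / 1.7^2
BMI = 17.16 kg/m^2


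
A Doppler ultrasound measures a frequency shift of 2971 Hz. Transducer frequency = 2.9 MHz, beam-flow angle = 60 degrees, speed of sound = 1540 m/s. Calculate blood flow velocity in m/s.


v = fd * c / (2 * f0 * cos(theta))
v = 2971 * 1540 / (2 * 2.9000e+06 * cos(60))
v = 1.578 m/s


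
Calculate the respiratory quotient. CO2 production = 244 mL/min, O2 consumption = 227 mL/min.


RQ = VCO2 / VO2
RQ = 244 / 227
RQ = 1.075


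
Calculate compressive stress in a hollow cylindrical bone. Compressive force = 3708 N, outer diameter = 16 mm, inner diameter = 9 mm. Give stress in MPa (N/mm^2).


A = pi*(r_o^2 - r_i^2)
r_o = 8 mm, r_i = 4.5 mm
A = 137.445 mm^2
sigma = F/A = 3708 / 137.445
sigma = 26.98 MPa


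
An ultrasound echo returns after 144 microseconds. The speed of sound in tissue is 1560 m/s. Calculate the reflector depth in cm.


depth = c * t / 2
t = 144 us = 1.4400e-04 s
depth = 1560 * 1.4400e-04 / 2
depth = 0.11232 m = 11.232 cm


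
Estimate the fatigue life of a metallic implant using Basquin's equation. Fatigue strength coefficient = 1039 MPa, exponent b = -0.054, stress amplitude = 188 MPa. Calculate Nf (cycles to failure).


sigma_a = sigma_f' * (2Nf)^b
2Nf = (sigma_a/sigma_f')^(1/b)
2Nf = (188/1039)^(1/-0.054)
2Nf = 5.6132791e+13
Nf = 2.8066e+13


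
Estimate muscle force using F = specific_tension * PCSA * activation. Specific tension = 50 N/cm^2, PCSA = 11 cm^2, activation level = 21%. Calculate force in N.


F = sigma * PCSA * activation
F = 50 * 11 * 0.21
F = 115.5 N


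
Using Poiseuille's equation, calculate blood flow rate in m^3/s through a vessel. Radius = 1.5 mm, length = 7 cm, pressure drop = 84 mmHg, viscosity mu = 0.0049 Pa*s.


Q = pi*r^4*dP / (8*mu*L)
r = 0.0015 m, L = 0.07 m
dP = 84 mmHg = 11199.048 Pa
Q = 6.4910e-05 m^3/s


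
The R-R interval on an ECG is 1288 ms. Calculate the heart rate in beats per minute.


HR = 60 / RR_interval(s)
RR = 1288 ms = 1.288 s
HR = 60 / 1.288 = 46.58 bpm


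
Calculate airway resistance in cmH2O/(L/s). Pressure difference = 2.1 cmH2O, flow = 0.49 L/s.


R = dP / flow
R = 2.1 / 0.49
R = 4.286 cmH2O/(L/s)


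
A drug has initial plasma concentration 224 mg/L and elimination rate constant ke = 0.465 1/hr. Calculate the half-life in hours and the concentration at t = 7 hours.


t_half = ln(2) / ke = 0.693147 / 0.465 = 1.491 hr
C(t) = C0 * exp(-ke*t) = 224 * exp(-0.465*7)
C(7) = 8.642 mg/L


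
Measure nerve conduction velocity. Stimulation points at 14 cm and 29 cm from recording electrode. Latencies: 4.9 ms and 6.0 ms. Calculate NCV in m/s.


Distance = (29 - 14) / 100 = 0.15 m
dt = (6.0 - 4.9) / 1000 = 0.0011 s
NCV = dist / dt = 136.4 m/s


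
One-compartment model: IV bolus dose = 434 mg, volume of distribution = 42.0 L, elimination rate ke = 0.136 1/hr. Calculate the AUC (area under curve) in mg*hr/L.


C0 = Dose/Vd = 434/42.0 = 10.3333 mg/L
AUC = C0/ke = 10.3333/0.136
AUC = 75.98 mg*hr/L


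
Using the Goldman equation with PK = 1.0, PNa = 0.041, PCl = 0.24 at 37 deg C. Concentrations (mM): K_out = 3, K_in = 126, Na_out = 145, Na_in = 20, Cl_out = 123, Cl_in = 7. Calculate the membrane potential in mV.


Vm = (RT/F)*ln((PK*Ko + PNa*Nao + PCl*Cli)/(PK*Ki + PNa*Nai + PCl*Clo))
Numer = 10.625, Denom = 156.34
Vm = -71.86 mV


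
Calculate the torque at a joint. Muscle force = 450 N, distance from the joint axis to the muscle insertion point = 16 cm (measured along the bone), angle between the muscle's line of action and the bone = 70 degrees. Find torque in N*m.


Torque = F * d * sin(theta)   (moment arm = d*sin(theta))
d = 16 cm = 0.16 m
Torque = 450 * 0.16 * sin(70)
Torque = 67.66 N*m


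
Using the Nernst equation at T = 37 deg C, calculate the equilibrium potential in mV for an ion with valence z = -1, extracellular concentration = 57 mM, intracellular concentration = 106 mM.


E = (RT/(zF)) * ln(C_out/C_in)
T = 37 + 273.15 = 310.15 K
E = (8.314 * 310.15 / (-1 * 96485)) * ln(57/106)
E = 16.58 mV


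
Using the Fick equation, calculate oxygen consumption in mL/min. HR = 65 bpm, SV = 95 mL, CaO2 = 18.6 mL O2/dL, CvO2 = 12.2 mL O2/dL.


CO = HR*SV = 65*95/1000 = 6.175 L/min
a-v O2 diff = 18.6 - 12.2 = 6.4 mL/dL
VO2 = CO * (CaO2-CvO2) * 10 dL/L
VO2 = 6.175 * 6.4 * 10
VO2 = 395.2 mL/min


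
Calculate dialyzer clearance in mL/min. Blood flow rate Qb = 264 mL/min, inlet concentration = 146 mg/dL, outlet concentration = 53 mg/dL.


K = Qb * (Cb_in - Cb_out) / Cb_in
K = 264 * (146 - 53) / 146
K = 168.2 mL/min


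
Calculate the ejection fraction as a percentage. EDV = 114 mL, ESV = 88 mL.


SV = EDV - ESV = 114 - 88 = 26 mL
EF = SV/EDV * 100 = 26/114 * 100
EF = 22.81%


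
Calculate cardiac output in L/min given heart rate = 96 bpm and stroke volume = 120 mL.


CO = HR * SV
CO = 96 * 120 / 1000
CO = 11.52 L/min


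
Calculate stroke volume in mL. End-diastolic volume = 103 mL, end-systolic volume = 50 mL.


SV = EDV - ESV
SV = 103 - 50
SV = 53 mL


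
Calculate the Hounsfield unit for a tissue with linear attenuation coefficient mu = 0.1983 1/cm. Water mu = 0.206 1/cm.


HU = ((mu_tissue - mu_water) / mu_water) * 1000
HU = ((0.1983 - 0.206) / 0.206) * 1000
HU = -37.38


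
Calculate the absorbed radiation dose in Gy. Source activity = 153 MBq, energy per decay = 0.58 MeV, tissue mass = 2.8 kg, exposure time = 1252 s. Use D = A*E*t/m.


A = 153 MBq = 1.5300e+08 Bq
E = 0.58 MeV = 9.2916e-14 J
D = A*E*t/m = 1.5300e+08*9.2916e-14*1252/2.8
D = 0.006357 Gy


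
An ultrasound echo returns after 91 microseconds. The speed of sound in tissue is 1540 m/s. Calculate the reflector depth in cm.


depth = c * t / 2
t = 91 us = 9.1000e-05 s
depth = 1540 * 9.1000e-05 / 2
depth = 0.07007 m = 7.007 cm


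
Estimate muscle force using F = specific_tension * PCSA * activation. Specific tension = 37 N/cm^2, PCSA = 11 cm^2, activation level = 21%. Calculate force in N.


F = sigma * PCSA * activation
F = 37 * 11 * 0.21
F = 85.47 N


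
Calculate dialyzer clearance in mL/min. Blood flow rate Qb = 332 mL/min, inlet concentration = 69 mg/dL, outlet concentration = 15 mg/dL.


K = Qb * (Cb_in - Cb_out) / Cb_in
K = 332 * (69 - 15) / 69
K = 259.8 mL/min


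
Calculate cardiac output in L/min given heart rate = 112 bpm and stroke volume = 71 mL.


CO = HR * SV
CO = 112 * 71 / 1000
CO = 7.952 L/min


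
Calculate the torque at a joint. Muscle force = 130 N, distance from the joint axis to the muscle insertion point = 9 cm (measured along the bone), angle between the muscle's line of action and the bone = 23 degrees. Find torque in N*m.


Torque = F * d * sin(theta)   (moment arm = d*sin(theta))
d = 9 cm = 0.09 m
Torque = 130 * 0.09 * sin(23)
Torque = 4.572 N*m


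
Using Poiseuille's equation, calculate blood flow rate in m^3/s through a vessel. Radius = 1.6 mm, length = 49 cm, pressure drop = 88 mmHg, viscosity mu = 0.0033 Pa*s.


Q = pi*r^4*dP / (8*mu*L)
r = 0.0016 m, L = 0.49 m
dP = 88 mmHg = 11732.336 Pa
Q = 1.8673e-05 m^3/s


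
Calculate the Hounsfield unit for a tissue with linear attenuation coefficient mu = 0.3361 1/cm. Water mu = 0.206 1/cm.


HU = ((mu_tissue - mu_water) / mu_water) * 1000
HU = ((0.3361 - 0.206) / 0.206) * 1000
HU = 631.6


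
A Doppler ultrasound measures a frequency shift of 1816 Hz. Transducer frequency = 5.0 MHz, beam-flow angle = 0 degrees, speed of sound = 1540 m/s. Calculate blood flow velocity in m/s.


v = fd * c / (2 * f0 * cos(theta))
v = 1816 * 1540 / (2 * 5.0000e+06 * cos(0))
v = 0.2797 m/s


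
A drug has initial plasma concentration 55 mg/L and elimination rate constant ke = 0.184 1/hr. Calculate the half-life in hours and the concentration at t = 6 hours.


t_half = ln(2) / ke = 0.693147 / 0.184 = 3.767 hr
C(t) = C0 * exp(-ke*t) = 55 * exp(-0.184*6)
C(6) = 18.23 mg/L


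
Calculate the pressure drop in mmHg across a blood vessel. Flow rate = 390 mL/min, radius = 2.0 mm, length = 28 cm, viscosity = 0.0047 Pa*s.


dP = 8*mu*L*Q / (pi*r^4)
Q = 390 mL/min = 6.5e-06 m^3/s
dP = 1361.41 Pa = 1361.41 / 133.322 mmHg = 10.21 mmHg


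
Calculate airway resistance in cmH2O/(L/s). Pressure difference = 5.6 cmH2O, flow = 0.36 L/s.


R = dP / flow
R = 5.6 / 0.36
R = 15.56 cmH2O/(L/s)


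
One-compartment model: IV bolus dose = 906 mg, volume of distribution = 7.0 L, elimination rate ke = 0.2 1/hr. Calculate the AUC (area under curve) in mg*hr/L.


C0 = Dose/Vd = 906/7.0 = 129.429 mg/L
AUC = C0/ke = 129.429/0.2
AUC = 647.1 mg*hr/L


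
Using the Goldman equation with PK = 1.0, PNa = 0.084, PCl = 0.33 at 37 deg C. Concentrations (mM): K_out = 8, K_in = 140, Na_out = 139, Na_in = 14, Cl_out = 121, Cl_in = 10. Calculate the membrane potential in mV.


Vm = (RT/F)*ln((PK*Ko + PNa*Nao + PCl*Cli)/(PK*Ki + PNa*Nai + PCl*Clo))
Numer = 22.976, Denom = 181.106
Vm = -55.18 mV


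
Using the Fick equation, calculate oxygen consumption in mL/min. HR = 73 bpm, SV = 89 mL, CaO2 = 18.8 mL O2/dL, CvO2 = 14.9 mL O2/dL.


CO = HR*SV = 73*89/1000 = 6.497 L/min
a-v O2 diff = 18.8 - 14.9 = 3.9 mL/dL
VO2 = CO * (CaO2-CvO2) * 10 dL/L
VO2 = 6.497 * 3.9 * 10
VO2 = 253.4 mL/min


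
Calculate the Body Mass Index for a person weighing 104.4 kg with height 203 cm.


BMI = weight / height^2
height = 203 cm = 2.03 m
BMI = 104.4 / 2.03^2
BMI = 25.33 kg/m^2


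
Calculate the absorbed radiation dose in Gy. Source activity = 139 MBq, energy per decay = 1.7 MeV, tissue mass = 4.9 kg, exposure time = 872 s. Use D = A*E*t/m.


A = 139 MBq = 1.3900e+08 Bq
E = 1.7 MeV = 2.7234e-13 J
D = A*E*t/m = 1.3900e+08*2.7234e-13*872/4.9
D = 0.006737 Gy


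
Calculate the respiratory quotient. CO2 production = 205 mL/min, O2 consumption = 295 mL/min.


RQ = VCO2 / VO2
RQ = 205 / 295
RQ = 0.6949


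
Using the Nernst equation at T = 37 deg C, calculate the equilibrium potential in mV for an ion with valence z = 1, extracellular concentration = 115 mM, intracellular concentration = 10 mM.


E = (RT/(zF)) * ln(C_out/C_in)
T = 37 + 273.15 = 310.15 K
E = (8.314 * 310.15 / (1 * 96485)) * ln(115/10)
E = 65.27 mV


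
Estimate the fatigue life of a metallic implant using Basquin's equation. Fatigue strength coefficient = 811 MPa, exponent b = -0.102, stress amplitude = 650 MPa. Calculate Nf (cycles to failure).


sigma_a = sigma_f' * (2Nf)^b
2Nf = (sigma_a/sigma_f')^(1/b)
2Nf = (650/811)^(1/-0.102)
2Nf = 8.7544803
Nf = 4.377


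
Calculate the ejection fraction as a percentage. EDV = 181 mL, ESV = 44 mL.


SV = EDV - ESV = 181 - 44 = 137 mL
EF = SV/EDV * 100 = 137/181 * 100
EF = 75.69%


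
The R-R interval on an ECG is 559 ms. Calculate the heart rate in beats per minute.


HR = 60 / RR_interval(s)
RR = 559 ms = 0.559 s
HR = 60 / 0.559 = 107.3 bpm


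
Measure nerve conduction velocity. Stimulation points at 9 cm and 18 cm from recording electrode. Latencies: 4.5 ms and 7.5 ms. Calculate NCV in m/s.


Distance = (18 - 9) / 100 = 0.09 m
dt = (7.5 - 4.5) / 1000 = 0.003 s
NCV = dist / dt = 30 m/s


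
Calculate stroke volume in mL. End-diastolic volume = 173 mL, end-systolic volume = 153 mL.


SV = EDV - ESV
SV = 173 - 153
SV = 20 mL


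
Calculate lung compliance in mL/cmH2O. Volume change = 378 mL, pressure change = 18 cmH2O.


C = dV / dP
C = 378 / 18
C = 21 mL/cmH2O


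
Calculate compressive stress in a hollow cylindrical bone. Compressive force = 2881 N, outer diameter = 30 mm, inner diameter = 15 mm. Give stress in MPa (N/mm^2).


A = pi*(r_o^2 - r_i^2)
r_o = 15 mm, r_i = 7.5 mm
A = 530.144 mm^2
sigma = F/A = 2881 / 530.144
sigma = 5.434 MPa


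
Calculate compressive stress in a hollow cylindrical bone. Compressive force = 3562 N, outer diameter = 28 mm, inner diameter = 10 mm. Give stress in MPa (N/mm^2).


A = pi*(r_o^2 - r_i^2)
r_o = 14 mm, r_i = 5 mm
A = 537.212 mm^2
sigma = F/A = 3562 / 537.212
sigma = 6.631 MPa


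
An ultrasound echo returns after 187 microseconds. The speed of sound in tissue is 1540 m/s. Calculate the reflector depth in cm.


depth = c * t / 2
t = 187 us = 1.8700e-04 s
depth = 1540 * 1.8700e-04 / 2
depth = 0.14399 m = 14.399 cm


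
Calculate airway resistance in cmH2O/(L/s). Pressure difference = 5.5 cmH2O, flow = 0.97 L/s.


R = dP / flow
R = 5.5 / 0.97
R = 5.67 cmH2O/(L/s)


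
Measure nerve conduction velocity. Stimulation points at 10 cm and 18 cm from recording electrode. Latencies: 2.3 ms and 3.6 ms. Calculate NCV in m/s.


Distance = (18 - 10) / 100 = 0.08 m
dt = (3.6 - 2.3) / 1000 = 0.0013 s
NCV = dist / dt = 61.54 m/s


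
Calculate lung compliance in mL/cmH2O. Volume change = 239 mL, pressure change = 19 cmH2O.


C = dV / dP
C = 239 / 19
C = 12.58 mL/cmH2O


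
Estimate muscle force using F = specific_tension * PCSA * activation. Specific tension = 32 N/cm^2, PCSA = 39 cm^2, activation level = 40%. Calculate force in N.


F = sigma * PCSA * activation
F = 32 * 39 * 0.4
F = 499.2 N


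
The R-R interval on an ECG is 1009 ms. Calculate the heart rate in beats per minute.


HR = 60 / RR_interval(s)
RR = 1009 ms = 1.009 s
HR = 60 / 1.009 = 59.46 bpm


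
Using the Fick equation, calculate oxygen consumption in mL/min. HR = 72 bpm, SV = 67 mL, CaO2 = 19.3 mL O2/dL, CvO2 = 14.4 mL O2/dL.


CO = HR*SV = 72*67/1000 = 4.824 L/min
a-v O2 diff = 19.3 - 14.4 = 4.9 mL/dL
VO2 = CO * (CaO2-CvO2) * 10 dL/L
VO2 = 4.824 * 4.9 * 10
VO2 = 236.4 mL/min


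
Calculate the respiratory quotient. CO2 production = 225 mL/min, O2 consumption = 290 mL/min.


RQ = VCO2 / VO2
RQ = 225 / 290
RQ = 0.7759


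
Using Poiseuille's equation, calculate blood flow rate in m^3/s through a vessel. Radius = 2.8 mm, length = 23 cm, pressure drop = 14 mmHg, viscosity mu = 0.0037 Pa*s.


Q = pi*r^4*dP / (8*mu*L)
r = 0.0028 m, L = 0.23 m
dP = 14 mmHg = 1866.508 Pa
Q = 5.2941e-05 m^3/s


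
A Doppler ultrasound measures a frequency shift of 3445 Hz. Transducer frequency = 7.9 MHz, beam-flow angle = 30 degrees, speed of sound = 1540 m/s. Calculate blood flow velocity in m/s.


v = fd * c / (2 * f0 * cos(theta))
v = 3445 * 1540 / (2 * 7.9000e+06 * cos(30))
v = 0.3877 m/s


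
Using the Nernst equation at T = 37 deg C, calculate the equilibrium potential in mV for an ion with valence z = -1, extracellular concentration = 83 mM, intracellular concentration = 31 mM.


E = (RT/(zF)) * ln(C_out/C_in)
T = 37 + 273.15 = 310.15 K
E = (8.314 * 310.15 / (-1 * 96485)) * ln(83/31)
E = -26.32 mV


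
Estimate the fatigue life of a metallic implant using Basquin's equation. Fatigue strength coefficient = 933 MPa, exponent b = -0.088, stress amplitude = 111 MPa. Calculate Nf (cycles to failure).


sigma_a = sigma_f' * (2Nf)^b
2Nf = (sigma_a/sigma_f')^(1/b)
2Nf = (111/933)^(1/-0.088)
2Nf = 3.208843e+10
Nf = 1.6044e+10


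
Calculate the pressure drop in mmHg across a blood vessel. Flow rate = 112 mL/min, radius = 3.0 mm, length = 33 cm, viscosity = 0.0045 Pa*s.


dP = 8*mu*L*Q / (pi*r^4)
Q = 112 mL/min = 1.86667e-06 m^3/s
dP = 87.1463 Pa = 87.1463 / 133.322 mmHg = 0.6537 mmHg


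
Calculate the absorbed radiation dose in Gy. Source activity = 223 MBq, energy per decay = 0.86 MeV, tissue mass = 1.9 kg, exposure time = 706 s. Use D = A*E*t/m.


A = 223 MBq = 2.2300e+08 Bq
E = 0.86 MeV = 1.37772e-13 J
D = A*E*t/m = 2.2300e+08*1.37772e-13*706/1.9
D = 0.01142 Gy


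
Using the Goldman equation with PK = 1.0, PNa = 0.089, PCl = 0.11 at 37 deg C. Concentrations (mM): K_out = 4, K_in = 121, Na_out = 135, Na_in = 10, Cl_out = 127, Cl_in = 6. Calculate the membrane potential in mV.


Vm = (RT/F)*ln((PK*Ko + PNa*Nao + PCl*Cli)/(PK*Ki + PNa*Nai + PCl*Clo))
Numer = 16.675, Denom = 135.86
Vm = -56.06 mV


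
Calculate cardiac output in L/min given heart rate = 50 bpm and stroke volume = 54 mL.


CO = HR * SV
CO = 50 * 54 / 1000
CO = 2.7 L/min


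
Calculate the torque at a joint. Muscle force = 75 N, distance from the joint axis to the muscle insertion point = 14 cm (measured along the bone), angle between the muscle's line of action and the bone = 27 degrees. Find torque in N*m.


Torque = F * d * sin(theta)   (moment arm = d*sin(theta))
d = 14 cm = 0.14 m
Torque = 75 * 0.14 * sin(27)
Torque = 4.767 N*m


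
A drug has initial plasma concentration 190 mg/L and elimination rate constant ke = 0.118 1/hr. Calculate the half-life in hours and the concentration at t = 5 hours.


t_half = ln(2) / ke = 0.693147 / 0.118 = 5.874 hr
C(t) = C0 * exp(-ke*t) = 190 * exp(-0.118*5)
C(5) = 105.3 mg/L


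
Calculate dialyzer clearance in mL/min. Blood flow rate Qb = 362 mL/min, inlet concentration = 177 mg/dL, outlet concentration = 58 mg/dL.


K = Qb * (Cb_in - Cb_out) / Cb_in
K = 362 * (177 - 58) / 177
K = 243.4 mL/min


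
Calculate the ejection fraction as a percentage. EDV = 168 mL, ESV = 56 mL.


SV = EDV - ESV = 168 - 56 = 112 mL
EF = SV/EDV * 100 = 112/168 * 100
EF = 66.67%


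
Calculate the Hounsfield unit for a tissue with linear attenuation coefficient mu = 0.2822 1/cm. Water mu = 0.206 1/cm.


HU = ((mu_tissue - mu_water) / mu_water) * 1000
HU = ((0.2822 - 0.206) / 0.206) * 1000
HU = 369.9


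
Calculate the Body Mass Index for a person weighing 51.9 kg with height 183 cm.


BMI = weight / height^2
height = 183 cm = 1.83 m
BMI = 51.9 / 1.83^2
BMI = 15.5 kg/m^2


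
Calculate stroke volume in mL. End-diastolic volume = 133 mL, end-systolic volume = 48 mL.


SV = EDV - ESV
SV = 133 - 48
SV = 85 mL


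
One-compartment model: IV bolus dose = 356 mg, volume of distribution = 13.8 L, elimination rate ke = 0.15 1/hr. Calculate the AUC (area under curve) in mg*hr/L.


C0 = Dose/Vd = 356/13.8 = 25.7971 mg/L
AUC = C0/ke = 25.7971/0.15
AUC = 172 mg*hr/L


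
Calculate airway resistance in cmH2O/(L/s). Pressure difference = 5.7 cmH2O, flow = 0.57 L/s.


R = dP / flow
R = 5.7 / 0.57
R = 10 cmH2O/(L/s)


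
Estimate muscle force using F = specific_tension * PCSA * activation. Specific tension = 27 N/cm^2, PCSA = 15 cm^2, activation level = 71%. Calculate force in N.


F = sigma * PCSA * activation
F = 27 * 15 * 0.71
F = 287.6 N


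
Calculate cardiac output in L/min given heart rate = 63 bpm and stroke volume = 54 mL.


CO = HR * SV
CO = 63 * 54 / 1000
CO = 3.402 L/min


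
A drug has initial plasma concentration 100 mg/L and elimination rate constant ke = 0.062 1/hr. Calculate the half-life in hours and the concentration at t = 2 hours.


t_half = ln(2) / ke = 0.693147 / 0.062 = 11.18 hr
C(t) = C0 * exp(-ke*t) = 100 * exp(-0.062*2)
C(2) = 88.34 mg/L


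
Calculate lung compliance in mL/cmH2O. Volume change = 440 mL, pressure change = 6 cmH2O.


C = dV / dP
C = 440 / 6
C = 73.33 mL/cmH2O


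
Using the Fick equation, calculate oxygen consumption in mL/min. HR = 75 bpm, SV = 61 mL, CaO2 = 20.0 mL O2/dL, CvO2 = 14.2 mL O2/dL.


CO = HR*SV = 75*61/1000 = 4.575 L/min
a-v O2 diff = 20.0 - 14.2 = 5.8 mL/dL
VO2 = CO * (CaO2-CvO2) * 10 dL/L
VO2 = 4.575 * 5.8 * 10
VO2 = 265.4 mL/min


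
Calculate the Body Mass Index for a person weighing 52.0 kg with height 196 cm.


BMI = weight / height^2
height = 196 cm = 1.96 m
BMI = 52.0 / 1.96^2
BMI = 13.54 kg/m^2


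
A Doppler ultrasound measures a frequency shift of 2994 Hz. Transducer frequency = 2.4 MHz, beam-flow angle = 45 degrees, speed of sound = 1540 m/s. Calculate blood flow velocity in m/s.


v = fd * c / (2 * f0 * cos(theta))
v = 2994 * 1540 / (2 * 2.4000e+06 * cos(45))
v = 1.358 m/s


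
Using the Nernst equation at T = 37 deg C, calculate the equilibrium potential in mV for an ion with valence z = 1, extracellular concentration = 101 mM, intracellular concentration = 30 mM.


E = (RT/(zF)) * ln(C_out/C_in)
T = 37 + 273.15 = 310.15 K
E = (8.314 * 310.15 / (1 * 96485)) * ln(101/30)
E = 32.44 mV


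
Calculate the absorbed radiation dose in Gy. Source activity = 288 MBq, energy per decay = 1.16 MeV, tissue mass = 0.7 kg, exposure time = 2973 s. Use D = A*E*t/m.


A = 288 MBq = 2.8800e+08 Bq
E = 1.16 MeV = 1.85832e-13 J
D = A*E*t/m = 2.8800e+08*1.85832e-13*2973/0.7
D = 0.2273 Gy


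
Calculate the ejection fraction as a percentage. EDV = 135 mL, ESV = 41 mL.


SV = EDV - ESV = 135 - 41 = 94 mL
EF = SV/EDV * 100 = 94/135 * 100
EF = 69.63%


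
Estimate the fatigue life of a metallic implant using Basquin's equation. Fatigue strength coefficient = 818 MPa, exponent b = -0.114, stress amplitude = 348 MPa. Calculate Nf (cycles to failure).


sigma_a = sigma_f' * (2Nf)^b
2Nf = (sigma_a/sigma_f')^(1/b)
2Nf = (348/818)^(1/-0.114)
2Nf = 1802.6558
Nf = 901.3


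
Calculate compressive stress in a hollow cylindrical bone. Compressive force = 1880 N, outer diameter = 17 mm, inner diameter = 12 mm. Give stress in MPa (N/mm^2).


A = pi*(r_o^2 - r_i^2)
r_o = 8.5 mm, r_i = 6 mm
A = 113.883 mm^2
sigma = F/A = 1880 / 113.883
sigma = 16.51 MPa


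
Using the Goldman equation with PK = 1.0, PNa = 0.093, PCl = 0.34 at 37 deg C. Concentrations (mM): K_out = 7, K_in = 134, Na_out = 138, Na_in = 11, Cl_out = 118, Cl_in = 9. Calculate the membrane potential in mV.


Vm = (RT/F)*ln((PK*Ko + PNa*Nao + PCl*Cli)/(PK*Ki + PNa*Nai + PCl*Clo))
Numer = 22.894, Denom = 175.143
Vm = -54.38 mV


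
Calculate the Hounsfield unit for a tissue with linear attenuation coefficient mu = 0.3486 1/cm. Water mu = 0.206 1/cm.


HU = ((mu_tissue - mu_water) / mu_water) * 1000
HU = ((0.3486 - 0.206) / 0.206) * 1000
HU = 692.2


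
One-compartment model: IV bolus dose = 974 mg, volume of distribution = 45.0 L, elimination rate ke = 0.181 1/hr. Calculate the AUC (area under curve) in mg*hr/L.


C0 = Dose/Vd = 974/45.0 = 21.6444 mg/L
AUC = C0/ke = 21.6444/0.181
AUC = 119.6 mg*hr/L


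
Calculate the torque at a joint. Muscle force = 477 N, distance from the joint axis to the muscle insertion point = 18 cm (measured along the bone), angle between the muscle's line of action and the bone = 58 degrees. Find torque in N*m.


Torque = F * d * sin(theta)   (moment arm = d*sin(theta))
d = 18 cm = 0.18 m
Torque = 477 * 0.18 * sin(58)
Torque = 72.81 N*m


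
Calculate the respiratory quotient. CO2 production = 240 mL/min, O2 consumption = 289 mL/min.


RQ = VCO2 / VO2
RQ = 240 / 289
RQ = 0.8304


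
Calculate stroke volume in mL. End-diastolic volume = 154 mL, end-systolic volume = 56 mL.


SV = EDV - ESV
SV = 154 - 56
SV = 98 mL


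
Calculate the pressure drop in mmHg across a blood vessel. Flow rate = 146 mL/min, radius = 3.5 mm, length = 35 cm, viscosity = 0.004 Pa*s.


dP = 8*mu*L*Q / (pi*r^4)
Q = 146 mL/min = 2.43333e-06 m^3/s
dP = 57.8092 Pa = 57.8092 / 133.322 mmHg = 0.4336 mmHg


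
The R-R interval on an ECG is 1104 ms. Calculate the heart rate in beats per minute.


HR = 60 / RR_interval(s)
RR = 1104 ms = 1.104 s
HR = 60 / 1.104 = 54.35 bpm


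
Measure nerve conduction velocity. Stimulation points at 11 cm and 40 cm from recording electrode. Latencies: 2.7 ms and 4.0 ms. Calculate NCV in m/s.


Distance = (40 - 11) / 100 = 0.29 m
dt = (4.0 - 2.7) / 1000 = 0.0013 s
NCV = dist / dt = 223.1 m/s


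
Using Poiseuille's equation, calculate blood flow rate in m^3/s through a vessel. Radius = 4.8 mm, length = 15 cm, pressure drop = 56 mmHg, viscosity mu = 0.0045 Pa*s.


Q = pi*r^4*dP / (8*mu*L)
r = 0.0048 m, L = 0.15 m
dP = 56 mmHg = 7466.032 Pa
Q = 0.002306 m^3/s


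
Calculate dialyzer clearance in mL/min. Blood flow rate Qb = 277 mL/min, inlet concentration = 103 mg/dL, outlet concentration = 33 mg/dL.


K = Qb * (Cb_in - Cb_out) / Cb_in
K = 277 * (103 - 33) / 103
K = 188.3 mL/min


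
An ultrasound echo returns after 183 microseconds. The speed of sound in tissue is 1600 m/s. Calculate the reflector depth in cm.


depth = c * t / 2
t = 183 us = 1.8300e-04 s
depth = 1600 * 1.8300e-04 / 2
depth = 0.1464 m = 14.64 cm


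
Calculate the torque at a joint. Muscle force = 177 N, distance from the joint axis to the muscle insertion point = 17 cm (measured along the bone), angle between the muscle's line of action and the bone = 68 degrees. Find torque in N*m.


Torque = F * d * sin(theta)   (moment arm = d*sin(theta))
d = 17 cm = 0.17 m
Torque = 177 * 0.17 * sin(68)
Torque = 27.9 N*m


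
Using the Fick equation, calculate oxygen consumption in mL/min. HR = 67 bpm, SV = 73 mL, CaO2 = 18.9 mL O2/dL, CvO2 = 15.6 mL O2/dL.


CO = HR*SV = 67*73/1000 = 4.891 L/min
a-v O2 diff = 18.9 - 15.6 = 3.3 mL/dL
VO2 = CO * (CaO2-CvO2) * 10 dL/L
VO2 = 4.891 * 3.3 * 10
VO2 = 161.4 mL/min


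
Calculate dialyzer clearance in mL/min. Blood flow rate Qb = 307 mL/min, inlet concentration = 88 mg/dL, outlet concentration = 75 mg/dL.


K = Qb * (Cb_in - Cb_out) / Cb_in
K = 307 * (88 - 75) / 88
K = 45.35 mL/min


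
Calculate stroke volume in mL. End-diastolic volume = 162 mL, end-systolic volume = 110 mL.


SV = EDV - ESV
SV = 162 - 110
SV = 52 mL


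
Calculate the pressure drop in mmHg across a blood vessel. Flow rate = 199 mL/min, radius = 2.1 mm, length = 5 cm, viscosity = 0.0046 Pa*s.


dP = 8*mu*L*Q / (pi*r^4)
Q = 199 mL/min = 3.31667e-06 m^3/s
dP = 99.8833 Pa = 99.8833 / 133.322 mmHg = 0.7492 mmHg
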